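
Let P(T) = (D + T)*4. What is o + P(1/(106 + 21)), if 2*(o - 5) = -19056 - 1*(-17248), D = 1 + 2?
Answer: -112645/127 ≈ -886.97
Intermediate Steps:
D = 3
o = -899 (o = 5 + (-19056 - 1*(-17248))/2 = 5 + (-19056 + 17248)/2 = 5 + (½)*(-1808) = 5 - 904 = -899)
P(T) = 12 + 4*T (P(T) = (3 + T)*4 = 12 + 4*T)
o + P(1/(106 + 21)) = -899 + (12 + 4/(106 + 21)) = -899 + (12 + 4/127) = -899 + 1528/127 = -112645/127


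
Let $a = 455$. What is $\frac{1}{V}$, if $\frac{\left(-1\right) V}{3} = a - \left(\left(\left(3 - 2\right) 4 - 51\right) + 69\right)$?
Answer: $- \frac{1}{1299} \approx -0.00076982$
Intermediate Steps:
$V = -1299$ ($V = - 3 \left(455 - \left(\left(\left(3 - 2\right) 4 - 51\right) + 69\right)\right) = - 3 \left(455 - \left(\left(1 \cdot 4 - 51\right) + 69\right)\right) = - 3 \left(455 - \left(\left(4 - 51\right) + 69\right)\right) = - 3 \left(455 - \left(-47 + 69\right)\right) = - 3 \left(455 - 22\right) = \left(-3\right) 433 = -1299$)
$\frac{1}{V} = \frac{1}{-1299} = - \frac{1}{1299}$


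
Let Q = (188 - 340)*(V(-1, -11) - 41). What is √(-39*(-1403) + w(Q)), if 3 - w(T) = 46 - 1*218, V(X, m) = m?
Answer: 2*√13723 ≈ 234.29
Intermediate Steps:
Q = 7904 (Q = (188 - 340)*(-11 - 41) = -152*(-52) = 7904)
w(T) = 175 (w(T) = 3 - (46 - 1*218) = 3 - (46 - 218) = 3 - 1*(-172) = 3 + 172 = 175)
√(-39*(-1403) + w(Q)) = √(-39*(-1403) + 175) = √(54717 + 175) = √54892 = 2*√13723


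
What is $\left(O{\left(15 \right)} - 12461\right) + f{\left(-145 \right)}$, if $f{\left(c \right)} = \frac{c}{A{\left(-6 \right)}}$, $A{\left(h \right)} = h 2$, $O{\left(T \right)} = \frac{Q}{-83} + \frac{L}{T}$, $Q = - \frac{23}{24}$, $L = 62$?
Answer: $- \frac{123949927}{9960} \approx -12445.0$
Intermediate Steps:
$Q = - \frac{23}{24}$ ($Q = \left(-23\right) \frac{1}{24} = - \frac{23}{24} \approx -0.95833$)
$O{\left(T \right)} = \frac{23}{1992} + \frac{62}{T}$ ($O{\left(T \right)} = - \frac{23}{24 \left(-83\right)} + \frac{62}{T} = \left(- \frac{23}{24}\right) \left(- \frac{1}{83}\right) + \frac{62}{T} = \frac{23}{1992} + \frac{62}{T}$)
$A{\left(h \right)} = 2 h$
$f{\left(c \right)} = - \frac{c}{12}$ ($f{\left(c \right)} = \frac{c}{2 \left(-6\right)} = \frac{c}{-12} = c \left(- \frac{1}{12}\right) = - \frac{c}{12}$)
$\left(O{\left(15 \right)} - 12461\right) + f{\left(-145 \right)} = \left(\left(\frac{23}{1992} + \frac{62}{15}\right) - 12461\right) - - \frac{145}{12} = \left(\left(\frac{23}{1992} + 62 \cdot \frac{1}{15}\right) - 12461\right) + \frac{145}{12} = \left(\left(\frac{23}{1992} + \frac{62}{15}\right) - 12461\right) + \frac{145}{12} = \left(\frac{13761}{3320} - 12461\right) + \frac{145}{12} = - \frac{41356759}{3320} + \frac{145}{12} = - \frac{123949927}{9960}$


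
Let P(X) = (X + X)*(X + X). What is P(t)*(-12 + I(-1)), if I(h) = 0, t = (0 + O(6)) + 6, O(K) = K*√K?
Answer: -12096 - 3456*√6 ≈ -20561.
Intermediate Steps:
O(K) = K^(3/2)
t = 6 + 6*√6 (t = (0 + 6^(3/2)) + 6 = (0 + 6*√6) + 6 = 6*√6 + 6 = 6 + 6*√6 ≈ 20.697)
P(X) = 4*X² (P(X) = (2*X)*(2*X) = 4*X²)
P(t)*(-12 + I(-1)) = (4*(6 + 6*√6)²)*(-12 + 0) = (4*(6 + 6*√6)²)*(-12) = -48*(6 + 6*√6)²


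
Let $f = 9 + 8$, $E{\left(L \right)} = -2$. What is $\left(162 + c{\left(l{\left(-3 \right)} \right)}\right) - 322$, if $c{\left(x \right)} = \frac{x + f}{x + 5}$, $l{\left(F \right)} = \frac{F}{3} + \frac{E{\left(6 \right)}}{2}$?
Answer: $-155$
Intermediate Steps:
$f = 17$
$l{\left(F \right)} = -1 + \frac{F}{3}$ ($l{\left(F \right)} = \frac{F}{3} - \frac{2}{2} = F \frac{1}{3} - 1 = \frac{F}{3} - 1 = -1 + \frac{F}{3}$)
$c{\left(x \right)} = \frac{17 + x}{5 + x}$ ($c{\left(x \right)} = \frac{x + 17}{x + 5} = \frac{17 + x}{5 + x}$)
$\left(162 + c{\left(l{\left(-3 \right)} \right)}\right) - 322 = \left(162 + \frac{17 + \left(-1 + \frac{1}{3} \left(-3\right)\right)}{5 + \left(-1 + \frac{1}{3} \left(-3\right)\right)}\right) - 322 = \left(162 + \frac{17 - 2}{5 - 2}\right) - 322 = \left(162 + \frac{1}{3} \cdot 15\right) - 322 = \left(162 + 5\right) - 322 = 167 - 322 = -155$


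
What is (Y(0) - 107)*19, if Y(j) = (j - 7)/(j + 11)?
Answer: -22496/11 ≈ -2045.1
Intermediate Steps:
Y(j) = (-7 + j)/(11 + j)
(Y(0) - 107)*19 = ((-7 + 0)/(11 + 0) - 107)*19 = (-7/11 - 107)*19 = -1184/11*19 = -22496/11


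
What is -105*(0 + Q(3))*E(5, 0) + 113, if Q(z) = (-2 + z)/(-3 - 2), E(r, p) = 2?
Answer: 155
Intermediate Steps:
Q(z) = ⅖ - z/5 (Q(z) = (-2 + z)/(-5) = (-2 + z)*(-⅕) = ⅖ - z/5)
-105*(0 + Q(3))*E(5, 0) + 113 = -105*(0 + (⅖ - ⅕*3))*2 + 113 = -105*(0 + (⅖ - ⅗))*2 + 113 = -105*(0 - ⅕)*2 + 113 = -(-21)*2 + 113 = -105*(-⅖) + 113 = 42 + 113 = 155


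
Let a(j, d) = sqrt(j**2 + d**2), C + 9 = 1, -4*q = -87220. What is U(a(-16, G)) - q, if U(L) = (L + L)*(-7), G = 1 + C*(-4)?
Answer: -21805 - 14*sqrt(1345) ≈ -22318.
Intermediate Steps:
q = 21805 (q = -1/4*(-87220) = 21805)
C = -8 (C = -9 + 1 = -8)
G = 33 (G = 1 - 8*(-4) = 1 + 32 = 33)
a(j, d) = sqrt(d**2 + j**2)
U(L) = -14*L (U(L) = (2*L)*(-7) = -14*L)
U(a(-16, G)) - q = -14*sqrt(33**2 + (-16)**2) - 1*21805 = -14*sqrt(1089 + 256) - 21805 = -14*sqrt(1345) - 21805 = -21805 - 14*sqrt(1345)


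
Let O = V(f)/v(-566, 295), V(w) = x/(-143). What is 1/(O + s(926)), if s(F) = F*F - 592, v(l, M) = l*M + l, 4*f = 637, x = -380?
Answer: 5989412/5132231312113 ≈ 1.1670e-6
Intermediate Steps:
f = 637/4 (f = (¼)*637 = 637/4 ≈ 159.25)
V(w) = 380/143 (V(w) = -380/(-143) = -380*(-1/143) = 380/143)
v(l, M) = l + M*l (v(l, M) = M*l + l = l + M*l)
O = -95/5989412 (O = 380/(143*((-566*(1 + 295)))) = 380/(143*((-566*296))) = (380/143)/(-167536) = (380/143)*(-1/167536) = -95/5989412 ≈ -1.5861e-5)
s(F) = -592 + F² (s(F) = F² - 592 = -592 + F²)
1/(O + s(926)) = 1/(-95/5989412 + (-592 + 926²)) = 1/(-95/5989412 + (-592 + 857476)) = 1/(-95/5989412 + 856884) = 1/(5132231312113/5989412) = 5989412/5132231312113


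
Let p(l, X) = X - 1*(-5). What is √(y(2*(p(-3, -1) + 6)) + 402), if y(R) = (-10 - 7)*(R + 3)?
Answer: √11 ≈ 3.3166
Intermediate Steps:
p(l, X) = 5 + X (p(l, X) = X + 5 = 5 + X)
y(R) = -51 - 17*R (y(R) = -17*(3 + R) = -51 - 17*R)
√(y(2*(p(-3, -1) + 6)) + 402) = √((-51 - 34*((5 - 1) + 6)) + 402) = √((-51 - 34*(4 + 6)) + 402) = √((-51 - 34*10) + 402) = √((-51 - 17*20) + 402) = √((-51 - 340) + 402) = √(-391 + 402) = √11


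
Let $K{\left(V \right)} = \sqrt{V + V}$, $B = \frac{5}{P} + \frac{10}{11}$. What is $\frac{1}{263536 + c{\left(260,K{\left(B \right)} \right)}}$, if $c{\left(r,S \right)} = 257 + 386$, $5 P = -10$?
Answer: $\frac{1}{264179} \approx 3.7853 \cdot 10^{-6}$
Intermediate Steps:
$P = -2$ ($P = \frac{1}{5} \left(-10\right) = -2$)
$B = - \frac{35}{22}$ ($B = \frac{5}{-2} + \frac{10}{11} = 5 \left(- \frac{1}{2}\right) + 10 \cdot \frac{1}{11} = - \frac{5}{2} + \frac{10}{11} = - \frac{35}{22} \approx -1.5909$)
$K{\left(V \right)} = \sqrt{2} \sqrt{V}$ ($K{\left(V \right)} = \sqrt{2 V} = \sqrt{2} \sqrt{V}$)
$c{\left(r,S \right)} = 643$
$\frac{1}{263536 + c{\left(260,K{\left(B \right)} \right)}} = \frac{1}{263536 + 643} = \frac{1}{264179}$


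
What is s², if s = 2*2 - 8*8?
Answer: 3600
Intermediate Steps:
s = -60 (s = 4 - 64 = -60)
s² = (-60)² = 3600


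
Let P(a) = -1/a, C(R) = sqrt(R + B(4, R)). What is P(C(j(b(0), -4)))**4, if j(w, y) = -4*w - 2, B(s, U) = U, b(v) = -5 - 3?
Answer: 1/3600 ≈ 0.00027778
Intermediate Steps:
b(v) = -8
j(w, y) = -2 - 4*w
C(R) = sqrt(2)*sqrt(R) (C(R) = sqrt(R + R) = sqrt(2*R) = sqrt(2)*sqrt(R))
P(C(j(b(0), -4)))**4 = (-1/(sqrt(2)*sqrt(-2 - 4*(-8))))**4 = (-1/(sqrt(2)*sqrt(-2 + 32)))**4 = (-1/(sqrt(2)*sqrt(30)))**4 = (-1/(2*sqrt(15)))**4 = (-sqrt(15)/30)**4 = 1/3600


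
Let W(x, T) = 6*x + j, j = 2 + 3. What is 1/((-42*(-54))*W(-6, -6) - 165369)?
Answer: -1/235677 ≈ -4.2431e-6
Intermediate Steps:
j = 5
W(x, T) = 5 + 6*x (W(x, T) = 6*x + 5 = 5 + 6*x)
1/((-42*(-54))*W(-6, -6) - 165369) = 1/((-42*(-54))*(5 + 6*(-6)) - 165369) = 1/(2268*(5 - 36) - 165369) = 1/(2268*(-31) - 165369) = 1/(-70308 - 165369) = 1/(-235677) = -1/235677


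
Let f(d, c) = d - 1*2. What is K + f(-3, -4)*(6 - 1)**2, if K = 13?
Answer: -112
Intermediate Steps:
f(d, c) = -2 + d (f(d, c) = d - 2 = -2 + d)
K + f(-3, -4)*(6 - 1)**2 = 13 + (-2 - 3)*(6 - 1)**2 = 13 - 5*5**2 = 13 - 5*25 = 13 - 125 = -112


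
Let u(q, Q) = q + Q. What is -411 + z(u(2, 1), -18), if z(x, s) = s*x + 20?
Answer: -445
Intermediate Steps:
u(q, Q) = Q + q
z(x, s) = 20 + s*x
-411 + z(u(2, 1), -18) = -411 + (20 - 18*(1 + 2)) = -411 + (20 - 18*3) = -411 + (20 - 54) = -411 - 34 = -445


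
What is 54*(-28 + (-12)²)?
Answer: 6264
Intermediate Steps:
54*(-28 + (-12)²) = 54*(-28 + 144) = 54*116 = 6264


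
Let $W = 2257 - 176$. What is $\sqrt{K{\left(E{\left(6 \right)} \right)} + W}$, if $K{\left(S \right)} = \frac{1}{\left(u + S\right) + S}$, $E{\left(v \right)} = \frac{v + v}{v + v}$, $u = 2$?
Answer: $\frac{15 \sqrt{37}}{2} \approx 45.621$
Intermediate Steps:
$E{\left(v \right)} = 1$ ($E{\left(v \right)} = \frac{2 v}{2 v} = 2 v \frac{1}{2 v} = 1$)
$W = 2081$
$K{\left(S \right)} = \frac{1}{2 + 2 S}$ ($K{\left(S \right)} = \frac{1}{\left(2 + S\right) + S} = \frac{1}{2 + 2 S}$)
$\sqrt{K{\left(E{\left(6 \right)} \right)} + W} = \sqrt{\frac{1}{2 \left(1 + 1\right)} + 2081} = \sqrt{\frac{1}{2 \cdot 2} + 2081} = \sqrt{\frac{1}{2} \cdot \frac{1}{2} + 2081} = \sqrt{\frac{1}{4} + 2081} = \sqrt{\frac{8325}{4}} = \frac{15 \sqrt{37}}{2}$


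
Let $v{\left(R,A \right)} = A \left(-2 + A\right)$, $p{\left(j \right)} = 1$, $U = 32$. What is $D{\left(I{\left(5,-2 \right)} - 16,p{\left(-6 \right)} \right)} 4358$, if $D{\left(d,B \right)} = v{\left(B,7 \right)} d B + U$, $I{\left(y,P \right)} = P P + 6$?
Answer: $-775724$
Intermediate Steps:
$I{\left(y,P \right)} = 6 + P^{2}$ ($I{\left(y,P \right)} = P^{2} + 6 = 6 + P^{2}$)
$D{\left(d,B \right)} = 32 + 35 B d$ ($D{\left(d,B \right)} = 7 \left(-2 + 7\right) d B + 32 = 7 \cdot 5 d B + 32 = 35 d B + 32 = 35 B d + 32 = 32 + 35 B d$)
$D{\left(I{\left(5,-2 \right)} - 16,p{\left(-6 \right)} \right)} 4358 = \left(32 + 35 \cdot 1 \left(\left(6 + \left(-2\right)^{2}\right) - 16\right)\right) 4358 = \left(32 + 35 \cdot 1 \left(\left(6 + 4\right) - 16\right)\right) 4358 = \left(32 + 35 \cdot 1 \left(10 - 16\right)\right) 4358 = \left(32 + 35 \cdot 1 \left(-6\right)\right) 4358 = \left(32 - 210\right) 4358 = \left(-178\right) 4358 = -775724$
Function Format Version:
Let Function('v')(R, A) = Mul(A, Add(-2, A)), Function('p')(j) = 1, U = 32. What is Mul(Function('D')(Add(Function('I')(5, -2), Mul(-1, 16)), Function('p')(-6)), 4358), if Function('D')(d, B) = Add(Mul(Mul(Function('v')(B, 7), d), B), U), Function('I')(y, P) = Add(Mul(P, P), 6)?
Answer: -775724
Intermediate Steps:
Function('I')(y, P) = Add(6, Pow(P, 2)) (Function('I')(y, P) = Add(Pow(P, 2), 6) = Add(6, Pow(P, 2)))
Function('D')(d, B) = Add(32, Mul(35, B, d)) (Function('D')(d, B) = Add(Mul(Mul(Mul(7, Add(-2, 7)), d), B), 32) = Add(Mul(Mul(Mul(7, 5), d), B), 32) = Add(Mul(Mul(35, d), B), 32) = Add(Mul(35, B, d), 32) = Add(32, Mul(35, B, d)))
Mul(Function('D')(Add(Function('I')(5, -2), Mul(-1, 16)), Function('p')(-6)), 4358) = Mul(Add(32, Mul(35, 1, Add(Add(6, Pow(-2, 2)), Mul(-1, 16)))), 4358) = Mul(Add(32, Mul(35, 1, Add(Add(6, 4), -16))), 4358) = Mul(Add(32, Mul(35, 1, Add(10, -16))), 4358) = Mul(Add(32, Mul(35, 1, -6)), 4358) = Mul(Add(32, -210), 4358) = Mul(-178, 4358) = -775724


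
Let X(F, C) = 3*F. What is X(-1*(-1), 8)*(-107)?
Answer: -321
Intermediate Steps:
X(-1*(-1), 8)*(-107) = (3*(-1*(-1)))*(-107) = (3*1)*(-107) = 3*(-107) = -321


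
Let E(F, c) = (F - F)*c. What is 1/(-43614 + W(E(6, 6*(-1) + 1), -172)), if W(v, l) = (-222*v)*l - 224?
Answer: -1/43838 ≈ -2.2811e-5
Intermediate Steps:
E(F, c) = 0 (E(F, c) = 0*c = 0)
W(v, l) = -224 - 222*l*v (W(v, l) = -222*l*v - 224 = -224 - 222*l*v)
1/(-43614 + W(E(6, 6*(-1) + 1), -172)) = 1/(-43614 + (-224 - 222*(-172)*0)) = 1/(-43614 + (-224 + 0)) = 1/(-43614 - 224) = 1/(-43838) = -1/43838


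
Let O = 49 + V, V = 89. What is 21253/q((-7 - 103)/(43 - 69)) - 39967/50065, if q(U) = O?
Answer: 62265647/406410 ≈ 153.21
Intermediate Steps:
O = 138 (O = 49 + 89 = 138)
q(U) = 138
21253/q((-7 - 103)/(43 - 69)) - 39967/50065 = 21253/138 - 39967/50065 = 21253*(1/138) - 39967*1/50065 = 21253/138 - 2351/2945 = 62265647/406410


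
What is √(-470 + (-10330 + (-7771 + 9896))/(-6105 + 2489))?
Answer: I*√382237190/904 ≈ 21.627*I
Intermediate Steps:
√(-470 + (-10330 + (-7771 + 9896))/(-6105 + 2489)) = √(-470 + (-10330 + 2125)/(-3616)) = √(-470 - 8205*(-1/3616)) = √(-470 + 8205/3616) = √(-1691315/3616) = I*√382237190/904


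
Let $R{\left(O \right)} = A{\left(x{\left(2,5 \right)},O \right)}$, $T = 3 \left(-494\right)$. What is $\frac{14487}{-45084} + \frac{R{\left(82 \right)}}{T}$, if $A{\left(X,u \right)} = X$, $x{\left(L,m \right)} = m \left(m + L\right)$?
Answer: $- \frac{295483}{856596} \approx -0.34495$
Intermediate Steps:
$x{\left(L,m \right)} = m \left(L + m\right)$
$T = -1482$
$R{\left(O \right)} = 35$ ($R{\left(O \right)} = 5 \left(2 + 5\right) = 5 \cdot 7 = 35$)
$\frac{14487}{-45084} + \frac{R{\left(82 \right)}}{T} = \frac{14487}{-45084} + \frac{35}{-1482} = 14487 \left(- \frac{1}{45084}\right) + 35 \left(- \frac{1}{1482}\right) = - \frac{4829}{15028} - \frac{35}{1482} = - \frac{295483}{856596}$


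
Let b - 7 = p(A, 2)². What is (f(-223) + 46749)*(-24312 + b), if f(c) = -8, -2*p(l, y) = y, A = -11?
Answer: -1135993264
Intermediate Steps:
p(l, y) = -y/2
b = 8 (b = 7 + (-½*2)² = 7 + (-1)² = 7 + 1 = 8)
(f(-223) + 46749)*(-24312 + b) = (-8 + 46749)*(-24312 + 8) = 46741*(-24304) = -1135993264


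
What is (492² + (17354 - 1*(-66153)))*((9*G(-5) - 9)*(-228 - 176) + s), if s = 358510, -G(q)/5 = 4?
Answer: 141579758486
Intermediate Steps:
G(q) = -20 (G(q) = -5*4 = -20)
(492² + (17354 - 1*(-66153)))*((9*G(-5) - 9)*(-228 - 176) + s) = (492² + (17354 - 1*(-66153)))*((9*(-20) - 9)*(-228 - 176) + 358510) = (242064 + (17354 + 66153))*((-180 - 9)*(-404) + 358510) = (242064 + 83507)*(-189*(-404) + 358510) = 325571*(76356 + 358510) = 325571*434866 = 141579758486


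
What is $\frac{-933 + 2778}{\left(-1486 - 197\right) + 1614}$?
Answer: $- \frac{615}{23} \approx -26.739$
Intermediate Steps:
$\frac{-933 + 2778}{\left(-1486 - 197\right) + 1614} = \frac{1845}{-1683 + 1614} = \frac{1845}{-69} = 1845 \left(- \frac{1}{69}\right) = - \frac{615}{23}$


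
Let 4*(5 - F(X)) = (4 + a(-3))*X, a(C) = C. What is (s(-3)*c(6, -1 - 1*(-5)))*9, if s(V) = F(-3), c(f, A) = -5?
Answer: -1035/4 ≈ -258.75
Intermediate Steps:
F(X) = 5 - X/4 (F(X) = 5 - (4 - 3)*X/4 = 5 - X/4)
s(V) = 23/4 (s(V) = 5 - ¼*(-3) = 5 + ¾ = 23/4)
(s(-3)*c(6, -1 - 1*(-5)))*9 = ((23/4)*(-5))*9 = -115/4*9 = -1035/4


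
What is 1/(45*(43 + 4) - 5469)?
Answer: -1/3354 ≈ -0.00029815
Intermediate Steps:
1/(45*(43 + 4) - 5469) = 1/(45*47 - 5469) = 1/(2115 - 5469) = 1/(-3354) = -1/3354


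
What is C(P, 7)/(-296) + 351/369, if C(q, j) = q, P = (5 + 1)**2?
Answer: 2517/3034 ≈ 0.82960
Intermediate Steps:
P = 36 (P = 6**2 = 36)
C(P, 7)/(-296) + 351/369 = 36/(-296) + 351/369 = 36*(-1/296) + 351*(1/369) = -9/74 + 39/41 = 2517/3034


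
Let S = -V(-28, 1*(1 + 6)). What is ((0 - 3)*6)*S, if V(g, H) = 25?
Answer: 450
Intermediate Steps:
S = -25 (S = -1*25 = -25)
((0 - 3)*6)*S = ((0 - 3)*6)*(-25) = -3*6*(-25) = -18*(-25) = 450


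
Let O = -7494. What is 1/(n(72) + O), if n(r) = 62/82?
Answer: -41/307223 ≈ -0.00013345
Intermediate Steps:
n(r) = 31/41 (n(r) = 62*(1/82) = 31/41)
1/(n(72) + O) = 1/(31/41 - 7494) = 1/(-307223/41) = -41/307223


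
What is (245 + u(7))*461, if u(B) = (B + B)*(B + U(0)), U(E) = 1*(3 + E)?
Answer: 177485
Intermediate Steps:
U(E) = 3 + E
u(B) = 2*B*(3 + B) (u(B) = (B + B)*(B + (3 + 0)) = (2*B)*(B + 3) = (2*B)*(3 + B) = 2*B*(3 + B))
(245 + u(7))*461 = (245 + 2*7*(3 + 7))*461 = (245 + 2*7*10)*461 = (245 + 140)*461 = 385*461 = 177485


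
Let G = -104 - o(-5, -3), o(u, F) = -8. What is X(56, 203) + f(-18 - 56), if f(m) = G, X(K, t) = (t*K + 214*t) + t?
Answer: 54917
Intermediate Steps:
X(K, t) = 215*t + K*t (X(K, t) = (K*t + 214*t) + t = (214*t + K*t) + t = 215*t + K*t)
G = -96 (G = -104 - 1*(-8) = -104 + 8 = -96)
f(m) = -96
X(56, 203) + f(-18 - 56) = 203*(215 + 56) - 96 = 203*271 - 96 = 55013 - 96 = 54917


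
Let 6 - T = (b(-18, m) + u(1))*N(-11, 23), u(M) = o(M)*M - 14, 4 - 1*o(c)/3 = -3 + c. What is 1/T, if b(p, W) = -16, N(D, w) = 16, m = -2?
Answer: 1/198 ≈ 0.0050505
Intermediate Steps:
o(c) = 21 - 3*c (o(c) = 12 - 3*(-3 + c) = 12 + (9 - 3*c) = 21 - 3*c)
u(M) = -14 + M*(21 - 3*M) (u(M) = (21 - 3*M)*M - 14 = M*(21 - 3*M) - 14 = -14 + M*(21 - 3*M))
T = 198 (T = 6 - (-16 + (-14 - 3*1*(-7 + 1)))*16 = 6 - (-16 + (-14 - 3*1*(-6)))*16 = 6 - (-16 + (-14 + 18))*16 = 6 - (-16 + 4)*16 = 6 - (-12)*16 = 6 - 1*(-192) = 6 + 192 = 198)
1/T = 1/198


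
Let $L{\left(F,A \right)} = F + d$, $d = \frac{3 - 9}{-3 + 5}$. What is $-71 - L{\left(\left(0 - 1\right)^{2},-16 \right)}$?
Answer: $-69$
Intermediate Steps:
$d = -3$ ($d = - \frac{6}{2} = \left(-6\right) \frac{1}{2} = -3$)
$L{\left(F,A \right)} = -3 + F$ ($L{\left(F,A \right)} = F - 3 = -3 + F$)
$-71 - L{\left(\left(0 - 1\right)^{2},-16 \right)} = -71 - \left(-3 + \left(0 - 1\right)^{2}\right) = -71 - \left(-3 + \left(-1\right)^{2}\right) = -71 - \left(-3 + 1\right) = -71 - -2 = -71 + 2 = -69$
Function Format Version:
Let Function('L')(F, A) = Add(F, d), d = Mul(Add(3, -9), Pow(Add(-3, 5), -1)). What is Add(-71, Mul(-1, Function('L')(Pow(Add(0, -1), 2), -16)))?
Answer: -69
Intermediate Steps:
d = -3 (d = Mul(-6, Pow(2, -1)) = Mul(-6, Rational(1, 2)) = -3)
Function('L')(F, A) = Add(-3, F) (Function('L')(F, A) = Add(F, -3) = Add(-3, F))
Add(-71, Mul(-1, Function('L')(Pow(Add(0, -1), 2), -16))) = Add(-71, Mul(-1, Add(-3, Pow(Add(0, -1), 2)))) = Add(-71, Mul(-1, Add(-3, Pow(-1, 2)))) = Add(-71, Mul(-1, Add(-3, 1))) = Add(-71, Mul(-1, -2)) = Add(-71, 2) = -69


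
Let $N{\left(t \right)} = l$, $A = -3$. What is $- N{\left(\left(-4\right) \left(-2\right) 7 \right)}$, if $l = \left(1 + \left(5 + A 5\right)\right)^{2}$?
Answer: $-81$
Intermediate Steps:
$l = 81$ ($l = \left(1 + \left(5 - 15\right)\right)^{2} = \left(1 - 10\right)^{2} = \left(-9\right)^{2} = 81$)
$N{\left(t \right)} = 81$
$- N{\left(\left(-4\right) \left(-2\right) 7 \right)} = \left(-1\right) 81 = -81$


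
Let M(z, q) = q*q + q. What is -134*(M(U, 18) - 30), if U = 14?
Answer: -41808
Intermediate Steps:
M(z, q) = q + q² (M(z, q) = q² + q = q + q²)
-134*(M(U, 18) - 30) = -134*(18*(1 + 18) - 30) = -134*(18*19 - 30) = -134*(342 - 30) = -134*312 = -41808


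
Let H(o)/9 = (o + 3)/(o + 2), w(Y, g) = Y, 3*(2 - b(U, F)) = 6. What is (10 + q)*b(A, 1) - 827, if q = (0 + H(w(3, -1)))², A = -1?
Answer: -827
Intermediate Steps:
b(U, F) = 0 (b(U, F) = 2 - ⅓*6 = 2 - 2 = 0)
H(o) = 9*(3 + o)/(2 + o) (H(o) = 9*((o + 3)/(o + 2)) = 9*((3 + o)/(2 + o)) = 9*(3 + o)/(2 + o))
q = 2916/25 (q = (0 + 9*(3 + 3)/(2 + 3))² = (0 + 9*6/5)² = (0 + 9*(⅕)*6)² = (0 + 54/5)² = (54/5)² = 2916/25 ≈ 116.64)
(10 + q)*b(A, 1) - 827 = (10 + 2916/25)*0 - 827 = (3166/25)*0 - 827 = 0 - 827 = -827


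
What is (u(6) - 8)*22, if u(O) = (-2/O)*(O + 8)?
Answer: -836/3 ≈ -278.67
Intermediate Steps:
u(O) = -2*(8 + O)/O (u(O) = (-2/O)*(8 + O) = -2*(8 + O)/O)
(u(6) - 8)*22 = ((-2 - 16/6) - 8)*22 = ((-2 - 16*⅙) - 8)*22 = ((-2 - 8/3) - 8)*22 = (-14/3 - 8)*22 = -38/3*22 = -836/3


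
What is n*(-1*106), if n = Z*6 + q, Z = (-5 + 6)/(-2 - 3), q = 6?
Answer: -2544/5 ≈ -508.80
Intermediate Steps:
Z = -⅕ (Z = 1/(-5) = 1*(-⅕) = -⅕ ≈ -0.20000)
n = 24/5 (n = -⅕*6 + 6 = -6/5 + 6 = 24/5 ≈ 4.8000)
n*(-1*106) = 24*(-1*106)/5 = (24/5)*(-106) = -2544/5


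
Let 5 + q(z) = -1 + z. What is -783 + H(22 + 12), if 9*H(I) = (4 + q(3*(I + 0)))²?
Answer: 2953/9 ≈ 328.11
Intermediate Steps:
q(z) = -6 + z (q(z) = -5 + (-1 + z) = -6 + z)
H(I) = (-2 + 3*I)²/9 (H(I) = (4 + (-6 + 3*(I + 0)))²/9 = (4 + (-6 + 3*I))²/9 = (-2 + 3*I)²/9)
-783 + H(22 + 12) = -783 + (-2 + 3*(22 + 12))²/9 = -783 + (-2 + 3*34)²/9 = -783 + (-2 + 102)²/9 = -783 + (⅑)*100² = -783 + (⅑)*10000 = -783 + 10000/9 = 2953/9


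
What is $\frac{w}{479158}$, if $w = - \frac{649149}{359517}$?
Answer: $- \frac{216383}{57421815562} \approx -3.7683 \cdot 10^{-6}$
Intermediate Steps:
$w = - \frac{216383}{119839}$ ($w = \left(-649149\right) \frac{1}{359517} = - \frac{216383}{119839} \approx -1.8056$)
$\frac{w}{479158} = - \frac{216383}{119839 \cdot 479158} = \left(- \frac{216383}{119839}\right) \frac{1}{479158} = - \frac{216383}{57421815562}$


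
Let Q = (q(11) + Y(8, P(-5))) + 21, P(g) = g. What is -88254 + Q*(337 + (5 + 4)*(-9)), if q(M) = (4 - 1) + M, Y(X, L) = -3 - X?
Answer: -82110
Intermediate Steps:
q(M) = 3 + M
Q = 24 (Q = ((3 + 11) + (-3 - 1*8)) + 21 = (14 + (-3 - 8)) + 21 = (14 - 11) + 21 = 3 + 21 = 24)
-88254 + Q*(337 + (5 + 4)*(-9)) = -88254 + 24*(337 + (5 + 4)*(-9)) = -88254 + 24*(337 + 9*(-9)) = -88254 + 24*(337 - 81) = -88254 + 24*256 = -88254 + 6144 = -82110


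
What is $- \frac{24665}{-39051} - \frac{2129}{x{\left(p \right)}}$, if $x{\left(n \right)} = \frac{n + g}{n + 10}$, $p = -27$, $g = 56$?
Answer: $\frac{1414088128}{1132479} \approx 1248.7$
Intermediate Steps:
$x{\left(n \right)} = \frac{56 + n}{10 + n}$ ($x{\left(n \right)} = \frac{n + 56}{n + 10} = \frac{56 + n}{10 + n}$)
$- \frac{24665}{-39051} - \frac{2129}{x{\left(p \right)}} = - \frac{24665}{-39051} - \frac{2129}{\frac{1}{10 - 27} \left(56 - 27\right)} = \left(-24665\right) \left(- \frac{1}{39051}\right) - \frac{2129}{\frac{1}{-17} \cdot 29} = \frac{24665}{39051} - \frac{2129}{\left(- \frac{1}{17}\right) 29} = \frac{24665}{39051} - \frac{2129}{- \frac{29}{17}} = \frac{24665}{39051} - - \frac{36193}{29} = \frac{24665}{39051} + \frac{36193}{29} = \frac{1414088128}{1132479}$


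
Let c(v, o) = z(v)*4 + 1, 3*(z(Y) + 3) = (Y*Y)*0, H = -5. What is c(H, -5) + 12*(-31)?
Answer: -383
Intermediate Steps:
z(Y) = -3 (z(Y) = -3 + ((Y*Y)*0)/3 = -3 + (Y²*0)/3 = -3 + (⅓)*0 = -3 + 0 = -3)
c(v, o) = -11 (c(v, o) = -3*4 + 1 = -12 + 1 = -11)
c(H, -5) + 12*(-31) = -11 + 12*(-31) = -11 - 372 = -383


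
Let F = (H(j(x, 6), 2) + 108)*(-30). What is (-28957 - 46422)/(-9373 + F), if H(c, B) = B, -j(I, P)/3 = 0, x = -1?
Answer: 75379/12673 ≈ 5.9480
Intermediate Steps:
j(I, P) = 0 (j(I, P) = -3*0 = 0)
F = -3300 (F = (2 + 108)*(-30) = 110*(-30) = -3300)
(-28957 - 46422)/(-9373 + F) = (-28957 - 46422)/(-9373 - 3300) = -75379/(-12673) = -75379*(-1/12673) = 75379/12673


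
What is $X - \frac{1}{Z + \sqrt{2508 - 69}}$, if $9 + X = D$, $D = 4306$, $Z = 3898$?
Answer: $\frac{65279869707}{15191965} + \frac{3 \sqrt{271}}{15191965} \approx 4297.0$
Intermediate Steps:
$X = 4297$ ($X = -9 + 4306 = 4297$)
$X - \frac{1}{Z + \sqrt{2508 - 69}} = 4297 - \frac{1}{3898 + \sqrt{2508 - 69}} = 4297 - \frac{1}{3898 + \sqrt{2439}} = 4297 - \frac{1}{3898 + 3 \sqrt{271}}$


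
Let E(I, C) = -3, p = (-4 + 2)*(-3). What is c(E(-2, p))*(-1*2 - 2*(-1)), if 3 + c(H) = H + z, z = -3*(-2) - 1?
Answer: 0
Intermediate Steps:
p = 6 (p = -2*(-3) = 6)
z = 5 (z = 6 - 1 = 5)
c(H) = 2 + H (c(H) = -3 + (H + 5) = -3 + (5 + H) = 2 + H)
c(E(-2, p))*(-1*2 - 2*(-1)) = (2 - 3)*(-1*2 - 2*(-1)) = -(-2 + 2) = -1*0 = 0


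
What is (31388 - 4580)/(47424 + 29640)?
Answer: 1117/3211 ≈ 0.34787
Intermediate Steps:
(31388 - 4580)/(47424 + 29640) = 26808/77064 = 26808*(1/77064) = 1117/3211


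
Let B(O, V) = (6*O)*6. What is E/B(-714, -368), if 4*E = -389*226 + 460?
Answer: 43727/51408 ≈ 0.85059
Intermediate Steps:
B(O, V) = 36*O
E = -43727/2 (E = (-389*226 + 460)/4 = (-87914 + 460)/4 = (1/4)*(-87454) = -43727/2 ≈ -21864.)
E/B(-714, -368) = -43727/(2*(36*(-714))) = -43727/2/(-25704) = -43727/2*(-1/25704) = 43727/51408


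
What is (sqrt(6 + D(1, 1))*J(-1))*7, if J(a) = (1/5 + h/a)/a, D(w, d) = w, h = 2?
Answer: 63*sqrt(7)/5 ≈ 33.336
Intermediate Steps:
J(a) = (1/5 + 2/a)/a
(sqrt(6 + D(1, 1))*J(-1))*7 = (sqrt(6 + 1)*((1/5)*(10 - 1)/(-1)**2))*7 = (sqrt(7)*((1/5)*1*9))*7 = (sqrt(7)*(9/5))*7 = (9*sqrt(7)/5)*7 = 63*sqrt(7)/5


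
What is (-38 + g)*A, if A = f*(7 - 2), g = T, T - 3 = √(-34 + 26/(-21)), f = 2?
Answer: -350 + 20*I*√3885/21 ≈ -350.0 + 59.362*I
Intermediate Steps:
T = 3 + 2*I*√3885/21 (T = 3 + √(-34 + 26/(-21)) = 3 + √(-34 + 26*(-1/21)) = 3 + √(-34 - 26/21) = 3 + √(-740/21) = 3 + 2*I*√3885/21 ≈ 3.0 + 5.9362*I)
g = 3 + 2*I*√3885/21 ≈ 3.0 + 5.9362*I
A = 10 (A = 2*(7 - 2) = 2*5 = 10)
(-38 + g)*A = (-38 + (3 + 2*I*√3885/21))*10 = (-35 + 2*I*√3885/21)*10 = -350 + 20*I*√3885/21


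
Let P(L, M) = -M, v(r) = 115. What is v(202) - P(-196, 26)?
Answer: 141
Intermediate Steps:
v(202) - P(-196, 26) = 115 - (-1)*26 = 115 - 1*(-26) = 115 + 26 = 141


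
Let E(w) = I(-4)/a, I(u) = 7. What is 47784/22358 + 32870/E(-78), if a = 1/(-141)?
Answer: -49124618/1576239 ≈ -31.166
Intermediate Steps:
a = -1/141 ≈ -0.0070922
E(w) = -987 (E(w) = 7/(-1/141) = 7*(-141) = -987)
47784/22358 + 32870/E(-78) = 47784/22358 + 32870/(-987) = 47784*(1/22358) + 32870*(-1/987) = 23892/11179 - 32870/987 = -49124618/1576239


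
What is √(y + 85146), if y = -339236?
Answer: I*√254090 ≈ 504.07*I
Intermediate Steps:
√(y + 85146) = √(-339236 + 85146) = √(-254090) = I*√254090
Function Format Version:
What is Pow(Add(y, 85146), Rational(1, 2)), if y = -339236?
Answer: Mul(I, Pow(254090, Rational(1, 2))) ≈ Mul(504.07, I)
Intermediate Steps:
Pow(Add(y, 85146), Rational(1, 2)) = Pow(Add(-339236, 85146), Rational(1, 2)) = Pow(-254090, Rational(1, 2)) = Mul(I, Pow(254090, Rational(1, 2)))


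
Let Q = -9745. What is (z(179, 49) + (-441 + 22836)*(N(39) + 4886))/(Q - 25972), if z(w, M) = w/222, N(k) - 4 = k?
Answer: -24505460189/7929174 ≈ -3090.5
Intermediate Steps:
N(k) = 4 + k
z(w, M) = w/222 (z(w, M) = w*(1/222) = w/222)
(z(179, 49) + (-441 + 22836)*(N(39) + 4886))/(Q - 25972) = ((1/222)*179 + (-441 + 22836)*((4 + 39) + 4886))/(-9745 - 25972) = (179/222 + 22395*(43 + 4886))/(-35717) = (179/222 + 22395*4929)*(-1/35717) = (179/222 + 110384955)*(-1/35717) = (24505460189/222)*(-1/35717) = -24505460189/7929174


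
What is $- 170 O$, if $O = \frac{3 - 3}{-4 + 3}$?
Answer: $0$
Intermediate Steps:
$O = 0$ ($O = \frac{0}{-1} = 0 \left(-1\right) = 0$)
$- 170 O = \left(-170\right) 0 = 0$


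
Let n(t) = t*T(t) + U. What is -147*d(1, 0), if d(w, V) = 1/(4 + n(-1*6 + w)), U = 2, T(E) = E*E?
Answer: 21/17 ≈ 1.2353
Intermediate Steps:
T(E) = E²
n(t) = 2 + t³ (n(t) = t*t² + 2 = t³ + 2 = 2 + t³)
d(w, V) = 1/(6 + (-6 + w)³) (d(w, V) = 1/(4 + (2 + (-1*6 + w)³)) = 1/(4 + (2 + (-6 + w)³)) = 1/(6 + (-6 + w)³))
-147*d(1, 0) = -147/(6 + (-6 + 1)³) = -147/(6 + (-5)³) = -147/(6 - 125) = -147/(-119) = -147*(-1/119) = 21/17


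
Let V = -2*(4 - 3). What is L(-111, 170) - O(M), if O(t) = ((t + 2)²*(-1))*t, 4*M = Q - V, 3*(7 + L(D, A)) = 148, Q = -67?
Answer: -625427/192 ≈ -3257.4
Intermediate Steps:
L(D, A) = 127/3 (L(D, A) = -7 + (⅓)*148 = -7 + 148/3 = 127/3)
V = -2 (V = -2*1 = -2)
M = -65/4 (M = (-67 - 1*(-2))/4 = (-67 + 2)/4 = (¼)*(-65) = -65/4 ≈ -16.250)
O(t) = -t*(2 + t)² (O(t) = ((2 + t)²*(-1))*t = (-(2 + t)²)*t = -t*(2 + t)²)
L(-111, 170) - O(M) = 127/3 - (-1)*(-65)*(2 - 65/4)²/4 = 127/3 - (-1)*(-65)*(-57/4)²/4 = 127/3 - (-1)*(-65)*3249/(4*16) = 127/3 - 1*211185/64 = 127/3 - 211185/64 = -625427/192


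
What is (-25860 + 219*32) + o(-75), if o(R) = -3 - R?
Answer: -18780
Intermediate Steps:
(-25860 + 219*32) + o(-75) = (-25860 + 219*32) + (-3 - 1*(-75)) = (-25860 + 7008) + (-3 + 75) = -18852 + 72 = -18780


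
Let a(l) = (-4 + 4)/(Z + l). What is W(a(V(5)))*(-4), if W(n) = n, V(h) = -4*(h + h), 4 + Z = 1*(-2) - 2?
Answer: 0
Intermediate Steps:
Z = -8 (Z = -4 + (1*(-2) - 2) = -4 + (-2 - 2) = -4 - 4 = -8)
V(h) = -8*h
a(l) = 0 (a(l) = (-4 + 4)/(-8 + l) = 0/(-8 + l) = 0)
W(a(V(5)))*(-4) = 0*(-4) = 0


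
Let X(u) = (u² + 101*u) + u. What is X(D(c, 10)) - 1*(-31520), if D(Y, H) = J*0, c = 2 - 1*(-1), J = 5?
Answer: 31520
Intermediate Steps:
c = 3 (c = 2 + 1 = 3)
D(Y, H) = 0 (D(Y, H) = 5*0 = 0)
X(u) = u² + 102*u
X(D(c, 10)) - 1*(-31520) = 0*(102 + 0) - 1*(-31520) = 0*102 + 31520 = 0 + 31520 = 31520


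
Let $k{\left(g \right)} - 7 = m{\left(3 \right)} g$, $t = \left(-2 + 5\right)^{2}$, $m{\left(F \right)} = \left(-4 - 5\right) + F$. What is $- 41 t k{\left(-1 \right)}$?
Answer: $-4797$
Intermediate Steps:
$m{\left(F \right)} = -9 + F$
$t = 9$ ($t = 3^{2} = 9$)
$k{\left(g \right)} = 7 - 6 g$ ($k{\left(g \right)} = 7 + \left(-9 + 3\right) g = 7 - 6 g$)
$- 41 t k{\left(-1 \right)} = \left(-41\right) 9 \left(7 - -6\right) = - 369 \left(7 + 6\right) = \left(-369\right) 13 = -4797$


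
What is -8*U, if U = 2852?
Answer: -22816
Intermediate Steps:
-8*U = -8*2852 = -22816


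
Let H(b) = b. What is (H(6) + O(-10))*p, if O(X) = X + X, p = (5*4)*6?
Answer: -1680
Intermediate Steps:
p = 120 (p = 20*6 = 120)
O(X) = 2*X
(H(6) + O(-10))*p = (6 + 2*(-10))*120 = (6 - 20)*120 = -14*120 = -1680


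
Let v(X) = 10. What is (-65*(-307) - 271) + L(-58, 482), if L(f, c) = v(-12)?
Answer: 19694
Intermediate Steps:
L(f, c) = 10
(-65*(-307) - 271) + L(-58, 482) = (-65*(-307) - 271) + 10 = (19955 - 271) + 10 = 19684 + 10 = 19694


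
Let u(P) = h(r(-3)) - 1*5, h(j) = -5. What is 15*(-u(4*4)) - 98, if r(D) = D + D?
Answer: 52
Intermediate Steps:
r(D) = 2*D
u(P) = -10 (u(P) = -5 - 1*5 = -5 - 5 = -10)
15*(-u(4*4)) - 98 = 15*(-1*(-10)) - 98 = 15*10 - 98 = 150 - 98 = 52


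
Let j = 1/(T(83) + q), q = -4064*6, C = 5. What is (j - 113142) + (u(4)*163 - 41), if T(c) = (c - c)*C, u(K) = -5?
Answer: -2779727233/24384 ≈ -1.1400e+5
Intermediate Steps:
q = -24384
T(c) = 0 (T(c) = (c - c)*5 = 0*5 = 0)
j = -1/24384 (j = 1/(0 - 24384) = 1/(-24384) = -1/24384 ≈ -4.1010e-5)
(j - 113142) + (u(4)*163 - 41) = (-1/24384 - 113142) + (-5*163 - 41) = -2758854529/24384 + (-815 - 41) = -2758854529/24384 - 856 = -2779727233/24384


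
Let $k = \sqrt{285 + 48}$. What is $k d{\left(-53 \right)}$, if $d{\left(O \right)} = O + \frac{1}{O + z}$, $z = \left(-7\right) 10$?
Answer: $- \frac{6520 \sqrt{37}}{41} \approx -967.31$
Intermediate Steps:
$k = 3 \sqrt{37}$ ($k = \sqrt{333} = 3 \sqrt{37} \approx 18.248$)
$z = -70$
$d{\left(O \right)} = O + \frac{1}{-70 + O}$ ($d{\left(O \right)} = O + \frac{1}{O - 70} = O + \frac{1}{-70 + O}$)
$k d{\left(-53 \right)} = 3 \sqrt{37} \frac{1 + \left(-53\right)^{2} - -3710}{-70 - 53} = 3 \sqrt{37} \frac{1 + 2809 + 3710}{-123} = 3 \sqrt{37} \left(\left(- \frac{1}{123}\right) 6520\right) = 3 \sqrt{37} \left(- \frac{6520}{123}\right) = - \frac{6520 \sqrt{37}}{41}$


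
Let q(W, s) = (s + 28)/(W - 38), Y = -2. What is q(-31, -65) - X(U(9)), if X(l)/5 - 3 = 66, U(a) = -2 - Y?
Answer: -23768/69 ≈ -344.46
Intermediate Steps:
U(a) = 0 (U(a) = -2 - 1*(-2) = -2 + 2 = 0)
q(W, s) = (28 + s)/(-38 + W)
X(l) = 345 (X(l) = 15 + 5*66 = 15 + 330 = 345)
q(-31, -65) - X(U(9)) = (28 - 65)/(-38 - 31) - 1*345 = -37/(-69) - 345 = -1/69*(-37) - 345 = 37/69 - 345 = -23768/69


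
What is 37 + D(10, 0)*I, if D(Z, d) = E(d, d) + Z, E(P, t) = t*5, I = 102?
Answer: 1057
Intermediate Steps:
E(P, t) = 5*t
D(Z, d) = Z + 5*d (D(Z, d) = 5*d + Z = Z + 5*d)
37 + D(10, 0)*I = 37 + (10 + 5*0)*102 = 37 + (10 + 0)*102 = 37 + 10*102 = 37 + 1020 = 1057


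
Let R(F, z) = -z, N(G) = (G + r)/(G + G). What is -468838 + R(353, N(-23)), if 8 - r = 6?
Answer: -21566569/46 ≈ -4.6884e+5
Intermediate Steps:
r = 2 (r = 8 - 1*6 = 8 - 6 = 2)
N(G) = (2 + G)/(2*G) (N(G) = (G + 2)/(G + G) = (2 + G)/((2*G)) = (2 + G)*(1/(2*G)) = (2 + G)/(2*G))
-468838 + R(353, N(-23)) = -468838 - (2 - 23)/(2*(-23)) = -468838 - (-1)*(-21)/(2*23) = -468838 - 1*21/46 = -468838 - 21/46 = -21566569/46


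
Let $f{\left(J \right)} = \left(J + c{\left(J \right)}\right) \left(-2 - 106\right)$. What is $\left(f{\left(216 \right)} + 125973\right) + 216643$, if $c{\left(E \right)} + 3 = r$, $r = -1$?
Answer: $319720$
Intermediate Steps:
$c{\left(E \right)} = -4$ ($c{\left(E \right)} = -3 - 1 = -4$)
$f{\left(J \right)} = 432 - 108 J$ ($f{\left(J \right)} = \left(J - 4\right) \left(-2 - 106\right) = \left(-4 + J\right) \left(-108\right) = 432 - 108 J$)
$\left(f{\left(216 \right)} + 125973\right) + 216643 = \left(\left(432 - 23328\right) + 125973\right) + 216643 = \left(-22896 + 125973\right) + 216643 = 103077 + 216643 = 319720$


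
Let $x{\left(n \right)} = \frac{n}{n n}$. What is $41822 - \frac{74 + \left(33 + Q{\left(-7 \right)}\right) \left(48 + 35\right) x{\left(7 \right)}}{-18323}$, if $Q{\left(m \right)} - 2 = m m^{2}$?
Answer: $\frac{766300928}{18323} \approx 41822.0$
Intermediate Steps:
$Q{\left(m \right)} = 2 + m^{3}$ ($Q{\left(m \right)} = 2 + m m^{2} = 2 + m^{3}$)
$x{\left(n \right)} = \frac{1}{n}$ ($x{\left(n \right)} = \frac{n}{n^{2}} = \frac{1}{n}$)
$41822 - \frac{74 + \left(33 + Q{\left(-7 \right)}\right) \left(48 + 35\right) x{\left(7 \right)}}{-18323} = 41822 - \frac{74 + \frac{\left(33 + \left(2 + \left(-7\right)^{3}\right)\right) \left(48 + 35\right)}{7}}{-18323} = 41822 - \left(74 + \left(33 + \left(2 - 343\right)\right) 83 \cdot \frac{1}{7}\right) \left(- \frac{1}{18323}\right) = 41822 - \left(74 + \left(33 - 341\right) 83 \cdot \frac{1}{7}\right) \left(- \frac{1}{18323}\right) = 41822 - \left(74 + \left(-308\right) 83 \cdot \frac{1}{7}\right) \left(- \frac{1}{18323}\right) = 41822 - \left(74 - 3652\right) \left(- \frac{1}{18323}\right) = 41822 - \left(-3578\right) \left(- \frac{1}{18323}\right) = 41822 - \frac{3578}{18323} = \frac{766300928}{18323}$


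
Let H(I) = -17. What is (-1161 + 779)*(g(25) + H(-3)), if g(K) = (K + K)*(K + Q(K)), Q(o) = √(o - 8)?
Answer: -471006 - 19100*√17 ≈ -5.4976e+5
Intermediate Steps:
Q(o) = √(-8 + o)
g(K) = 2*K*(K + √(-8 + K)) (g(K) = (K + K)*(K + √(-8 + K)) = (2*K)*(K + √(-8 + K)) = 2*K*(K + √(-8 + K)))
(-1161 + 779)*(g(25) + H(-3)) = (-1161 + 779)*(2*25*(25 + √(-8 + 25)) - 17) = -382*(2*25*(25 + √17) - 17) = -382*((1250 + 50*√17) - 17) = -382*(1233 + 50*√17) = -471006 - 19100*√17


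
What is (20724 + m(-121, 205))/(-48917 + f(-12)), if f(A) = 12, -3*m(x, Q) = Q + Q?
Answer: -61762/146715 ≈ -0.42097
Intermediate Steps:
m(x, Q) = -2*Q/3 (m(x, Q) = -(Q + Q)/3 = -2*Q/3)
(20724 + m(-121, 205))/(-48917 + f(-12)) = (20724 - ⅔*205)/(-48917 + 12) = (20724 - 410/3)/(-48905) = (61762/3)*(-1/48905) = -61762/146715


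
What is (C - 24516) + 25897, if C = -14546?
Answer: -13165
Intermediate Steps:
(C - 24516) + 25897 = (-14546 - 24516) + 25897 = -39062 + 25897 = -13165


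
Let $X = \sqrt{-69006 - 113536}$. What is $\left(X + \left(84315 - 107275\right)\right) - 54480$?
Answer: $-77440 + i \sqrt{182542} \approx -77440.0 + 427.25 i$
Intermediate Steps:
$X = i \sqrt{182542}$ ($X = \sqrt{-182542} = i \sqrt{182542} \approx 427.25 i$)
$\left(X + \left(84315 - 107275\right)\right) - 54480 = \left(i \sqrt{182542} + \left(84315 - 107275\right)\right) - 54480 = \left(i \sqrt{182542} - 22960\right) - 54480 = \left(-22960 + i \sqrt{182542}\right) - 54480 = -77440 + i \sqrt{182542}$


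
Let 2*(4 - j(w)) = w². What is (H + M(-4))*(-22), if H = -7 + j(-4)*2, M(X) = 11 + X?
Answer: 176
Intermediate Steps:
j(w) = 4 - w²/2
H = -15 (H = -7 + (4 - ½*(-4)²)*2 = -7 + (4 - ½*16)*2 = -7 + (4 - 8)*2 = -7 - 4*2 = -7 - 8 = -15)
(H + M(-4))*(-22) = (-15 + (11 - 4))*(-22) = (-15 + 7)*(-22) = -8*(-22) = 176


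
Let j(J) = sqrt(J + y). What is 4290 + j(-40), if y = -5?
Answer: 4290 + 3*I*sqrt(5) ≈ 4290.0 + 6.7082*I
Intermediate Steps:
j(J) = sqrt(-5 + J) (j(J) = sqrt(J - 5) = sqrt(-5 + J))
4290 + j(-40) = 4290 + sqrt(-5 - 40) = 4290 + sqrt(-45) = 4290 + 3*I*sqrt(5)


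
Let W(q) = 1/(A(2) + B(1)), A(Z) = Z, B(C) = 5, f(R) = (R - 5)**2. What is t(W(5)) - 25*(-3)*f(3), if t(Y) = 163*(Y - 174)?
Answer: -196271/7 ≈ -28039.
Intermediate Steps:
f(R) = (-5 + R)**2
W(q) = 1/7 (W(q) = 1/(2 + 5) = 1/7)
t(Y) = -28362 + 163*Y (t(Y) = 163*(-174 + Y) = -28362 + 163*Y)
t(W(5)) - 25*(-3)*f(3) = (-28362 + 163*(1/7)) - 25*(-3)*(-5 + 3)**2 = (-28362 + 163/7) - (-75)*(-2)**2 = -198371/7 - (-75)*4 = -198371/7 - 1*(-300) = -198371/7 + 300 = -196271/7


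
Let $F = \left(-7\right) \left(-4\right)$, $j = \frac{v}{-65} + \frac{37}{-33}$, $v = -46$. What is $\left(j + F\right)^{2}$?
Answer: $\frac{3501443929}{4601025} \approx 761.01$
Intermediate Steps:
$j = - \frac{887}{2145}$ ($j = - \frac{46}{-65} + \frac{37}{-33} = \left(-46\right) \left(- \frac{1}{65}\right) + 37 \left(- \frac{1}{33}\right) = \frac{46}{65} - \frac{37}{33} = - \frac{887}{2145} \approx -0.41352$)
$F = 28$
$\left(j + F\right)^{2} = \left(- \frac{887}{2145} + 28\right)^{2} = \left(\frac{59173}{2145}\right)^{2} = \frac{3501443929}{4601025}$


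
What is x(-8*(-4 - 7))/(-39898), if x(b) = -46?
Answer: 23/19949 ≈ 0.0011529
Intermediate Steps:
x(-8*(-4 - 7))/(-39898) = -46/(-39898) = -46*(-1/39898) = 23/19949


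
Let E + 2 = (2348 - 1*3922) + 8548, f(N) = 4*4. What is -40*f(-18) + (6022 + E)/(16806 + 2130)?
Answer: -6053023/9468 ≈ -639.31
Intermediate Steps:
f(N) = 16
E = 6972 (E = -2 + ((2348 - 1*3922) + 8548) = -2 + ((2348 - 3922) + 8548) = -2 + (-1574 + 8548) = -2 + 6974 = 6972)
-40*f(-18) + (6022 + E)/(16806 + 2130) = -40*16 + (6022 + 6972)/(16806 + 2130) = -640 + 12994/18936 = -640 + 12994*(1/18936) = -640 + 6497/9468 = -6053023/9468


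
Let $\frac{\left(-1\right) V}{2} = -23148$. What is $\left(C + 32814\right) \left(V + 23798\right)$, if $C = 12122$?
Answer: $3149743984$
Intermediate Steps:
$V = 46296$ ($V = \left(-2\right) \left(-23148\right) = 46296$)
$\left(C + 32814\right) \left(V + 23798\right) = \left(12122 + 32814\right) \left(46296 + 23798\right) = 44936 \cdot 70094 = 3149743984$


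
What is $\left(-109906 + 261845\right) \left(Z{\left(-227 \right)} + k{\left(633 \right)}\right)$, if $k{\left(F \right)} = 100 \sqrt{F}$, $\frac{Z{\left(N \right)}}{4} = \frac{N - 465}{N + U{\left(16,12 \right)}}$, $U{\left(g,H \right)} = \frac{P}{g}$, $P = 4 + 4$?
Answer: $\frac{841134304}{453} + 15193900 \sqrt{633} \approx 3.8413 \cdot 10^{8}$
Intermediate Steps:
$P = 8$
$U{\left(g,H \right)} = \frac{8}{g}$
$Z{\left(N \right)} = \frac{4 \left(-465 + N\right)}{\frac{1}{2} + N}$ ($Z{\left(N \right)} = 4 \frac{N - 465}{N + \frac{8}{16}} = 4 \frac{-465 + N}{N + 8 \cdot \frac{1}{16}} = 4 \frac{-465 + N}{N + \frac{1}{2}} = 4 \frac{-465 + N}{\frac{1}{2} + N} = \frac{4 \left(-465 + N\right)}{\frac{1}{2} + N}$)
$\left(-109906 + 261845\right) \left(Z{\left(-227 \right)} + k{\left(633 \right)}\right) = \left(-109906 + 261845\right) \left(\frac{8 \left(-465 - 227\right)}{1 + 2 \left(-227\right)} + 100 \sqrt{633}\right) = 151939 \left(8 \frac{1}{1 - 454} \left(-692\right) + 100 \sqrt{633}\right) = 151939 \left(8 \frac{1}{-453} \left(-692\right) + 100 \sqrt{633}\right) = 151939 \left(8 \left(- \frac{1}{453}\right) \left(-692\right) + 100 \sqrt{633}\right) = 151939 \left(\frac{5536}{453} + 100 \sqrt{633}\right) = \frac{841134304}{453} + 15193900 \sqrt{633}$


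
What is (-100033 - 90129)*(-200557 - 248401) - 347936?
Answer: 85374403260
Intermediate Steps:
(-100033 - 90129)*(-200557 - 248401) - 347936 = -190162*(-448958) - 347936 = 85374751196 - 347936 = 85374403260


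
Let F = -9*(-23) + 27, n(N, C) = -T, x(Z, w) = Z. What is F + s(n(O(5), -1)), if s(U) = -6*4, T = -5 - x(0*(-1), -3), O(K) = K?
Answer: 210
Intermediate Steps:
T = -5 (T = -5 - 0*(-1) = -5 - 1*0 = -5 + 0 = -5)
n(N, C) = 5 (n(N, C) = -1*(-5) = 5)
F = 234 (F = 207 + 27 = 234)
s(U) = -24
F + s(n(O(5), -1)) = 234 - 24 = 210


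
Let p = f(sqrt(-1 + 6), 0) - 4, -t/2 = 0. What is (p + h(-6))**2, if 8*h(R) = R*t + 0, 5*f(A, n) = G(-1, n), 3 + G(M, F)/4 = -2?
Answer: 64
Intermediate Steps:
t = 0 (t = -2*0 = 0)
G(M, F) = -20 (G(M, F) = -12 + 4*(-2) = -12 - 8 = -20)
f(A, n) = -4 (f(A, n) = (1/5)*(-20) = -4)
p = -8 (p = -4 - 4 = -8)
h(R) = 0 (h(R) = (R*0 + 0)/8 = (0 + 0)/8 = (1/8)*0 = 0)
(p + h(-6))**2 = (-8 + 0)**2 = (-8)**2 = 64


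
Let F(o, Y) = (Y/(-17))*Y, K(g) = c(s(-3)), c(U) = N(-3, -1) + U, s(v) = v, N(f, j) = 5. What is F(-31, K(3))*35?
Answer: -140/17 ≈ -8.2353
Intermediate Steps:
c(U) = 5 + U
K(g) = 2 (K(g) = 5 - 3 = 2)
F(o, Y) = -Y²/17 (F(o, Y) = (Y*(-1/17))*Y = (-Y/17)*Y = -Y²/17)
F(-31, K(3))*35 = -1/17*2²*35 = -1/17*4*35 = -4/17*35 = -140/17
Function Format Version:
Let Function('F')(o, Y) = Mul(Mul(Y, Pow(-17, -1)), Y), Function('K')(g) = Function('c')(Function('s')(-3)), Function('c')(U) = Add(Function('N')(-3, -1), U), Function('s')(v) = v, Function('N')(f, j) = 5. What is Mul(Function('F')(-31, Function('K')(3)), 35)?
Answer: Rational(-140, 17) ≈ -8.2353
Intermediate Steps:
Function('c')(U) = Add(5, U)
Function('K')(g) = 2 (Function('K')(g) = Add(5, -3) = 2)
Function('F')(o, Y) = Mul(Rational(-1, 17), Pow(Y, 2)) (Function('F')(o, Y) = Mul(Mul(Y, Rational(-1, 17)), Y) = Mul(Mul(Rational(-1, 17), Y), Y) = Mul(Rational(-1, 17), Pow(Y, 2)))
Mul(Function('F')(-31, Function('K')(3)), 35) = Mul(Mul(Rational(-1, 17), Pow(2, 2)), 35) = Mul(Mul(Rational(-1, 17), 4), 35) = Mul(Rational(-4, 17), 35) = Rational(-140, 17)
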